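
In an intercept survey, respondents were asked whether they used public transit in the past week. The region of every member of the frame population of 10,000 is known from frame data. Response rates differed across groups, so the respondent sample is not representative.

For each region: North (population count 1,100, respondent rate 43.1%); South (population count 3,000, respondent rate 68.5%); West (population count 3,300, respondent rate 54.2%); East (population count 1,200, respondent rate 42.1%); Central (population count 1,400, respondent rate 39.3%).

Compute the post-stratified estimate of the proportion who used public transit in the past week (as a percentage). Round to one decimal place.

Post-stratification weights by population share, not respondent share:
  North: (1,100/10,000) × 43.1 = 4.741
  South: (3,000/10,000) × 68.5 = 20.55
  West: (3,300/10,000) × 54.2 = 17.886
  East: (1,200/10,000) × 42.1 = 5.052
  Central: (1,400/10,000) × 39.3 = 5.502
Post-stratified estimate = 53.731 → 53.7%.

53.7%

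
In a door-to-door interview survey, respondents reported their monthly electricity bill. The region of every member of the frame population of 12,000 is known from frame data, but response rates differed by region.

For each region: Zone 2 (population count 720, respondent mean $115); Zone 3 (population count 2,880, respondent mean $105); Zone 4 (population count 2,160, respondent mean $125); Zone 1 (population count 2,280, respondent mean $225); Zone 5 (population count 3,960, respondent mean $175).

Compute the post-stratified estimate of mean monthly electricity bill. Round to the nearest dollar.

$155

Weight each group's respondent value by its population share:
  Zone 2: (720/12,000) × 115 = 6.9
  Zone 3: (2,880/12,000) × 105 = 25.2
  Zone 4: (2,160/12,000) × 125 = 22.5
  Zone 1: (2,280/12,000) × 225 = 42.75
  Zone 5: (3,960/12,000) × 175 = 57.75
Post-stratified estimate = 155.1 → $155.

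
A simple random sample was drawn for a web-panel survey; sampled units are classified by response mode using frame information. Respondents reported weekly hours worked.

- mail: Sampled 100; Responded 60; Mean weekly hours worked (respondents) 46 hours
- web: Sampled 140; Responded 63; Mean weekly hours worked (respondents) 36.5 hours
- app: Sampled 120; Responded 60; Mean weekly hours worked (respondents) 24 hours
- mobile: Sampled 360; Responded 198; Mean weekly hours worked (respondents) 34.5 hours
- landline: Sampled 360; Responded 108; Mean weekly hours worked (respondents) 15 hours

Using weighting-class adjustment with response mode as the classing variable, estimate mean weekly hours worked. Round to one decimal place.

Response rates by class: mail 60/100 = 60%, web 63/140 = 45%, app 60/120 = 50%, mobile 198/360 = 55%, landline 108/360 = 30%.
Each respondent's weight = sampled/responded in their class; summing within a class gives n_sampled, so:
  mail: 100 × 46 = 4600
  web: 140 × 36.5 = 5110
  app: 120 × 24 = 2880
  mobile: 360 × 34.5 = 12,420
  landline: 360 × 15 = 5400
Adjusted estimate = 30,410 / 1,080 = 28.1574 → 28.2.

28.2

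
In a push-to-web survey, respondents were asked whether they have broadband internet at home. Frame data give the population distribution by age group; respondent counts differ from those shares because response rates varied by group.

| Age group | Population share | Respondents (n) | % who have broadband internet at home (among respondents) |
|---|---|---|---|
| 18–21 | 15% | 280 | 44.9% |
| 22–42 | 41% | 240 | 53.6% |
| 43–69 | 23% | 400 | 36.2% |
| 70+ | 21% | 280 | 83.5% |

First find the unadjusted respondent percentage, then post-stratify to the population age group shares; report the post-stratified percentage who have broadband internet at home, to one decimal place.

54.6%

Naive respondent-only estimate (weights = respondent counts):
  (280/1200)×44.9 + (240/1200)×53.6 + (400/1200)×36.2 + (280/1200)×83.5 = 52.7467%
Post-stratifying to population shares instead:
  0.15×44.9 + 0.41×53.6 + 0.23×36.2 + 0.21×83.5 = 54.572%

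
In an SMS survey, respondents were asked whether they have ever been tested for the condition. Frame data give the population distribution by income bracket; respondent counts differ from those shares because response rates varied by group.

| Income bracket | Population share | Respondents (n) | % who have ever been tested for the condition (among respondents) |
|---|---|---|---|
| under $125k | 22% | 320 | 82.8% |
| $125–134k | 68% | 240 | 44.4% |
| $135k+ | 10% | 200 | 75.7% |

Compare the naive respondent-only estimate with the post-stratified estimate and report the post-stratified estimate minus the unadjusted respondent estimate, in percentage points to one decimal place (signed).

-12.8 percentage points

Without adjustment, the pooled respondent share is:
  (320/760)×82.8 + (240/760)×44.4 + (200/760)×75.7 = 68.8053%
Post-stratifying to population shares instead:
  0.22×82.8 + 0.68×44.4 + 0.1×75.7 = 55.978%
Difference = 55.978 − 68.8053 = -12.8273 pp.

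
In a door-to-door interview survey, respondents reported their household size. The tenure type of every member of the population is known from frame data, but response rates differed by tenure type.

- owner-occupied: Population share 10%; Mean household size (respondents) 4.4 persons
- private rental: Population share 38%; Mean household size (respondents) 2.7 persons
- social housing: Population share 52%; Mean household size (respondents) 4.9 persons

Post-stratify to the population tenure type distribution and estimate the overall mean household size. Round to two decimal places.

4.01

Each cell contributes population-share × respondent value:
  owner-occupied: 0.1 × 4.4 = 0.44
  private rental: 0.38 × 2.7 = 1.026
  social housing: 0.52 × 4.9 = 2.548
Post-stratified estimate = 4.014 → 4.01.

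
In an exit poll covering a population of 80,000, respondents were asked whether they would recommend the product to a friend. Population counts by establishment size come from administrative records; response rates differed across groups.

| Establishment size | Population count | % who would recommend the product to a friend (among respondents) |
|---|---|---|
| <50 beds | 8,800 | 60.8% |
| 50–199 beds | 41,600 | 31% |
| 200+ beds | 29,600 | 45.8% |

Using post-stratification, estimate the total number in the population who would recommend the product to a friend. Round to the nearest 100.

31,800

Apply each group's respondent rate to its population count:
  <50 beds: 8,800 × 60.8% = 5350.4
  50–199 beds: 41,600 × 31% = 12,896
  200+ beds: 29,600 × 45.8% = 13556.8
Estimated total = 31803.2 → 31,800.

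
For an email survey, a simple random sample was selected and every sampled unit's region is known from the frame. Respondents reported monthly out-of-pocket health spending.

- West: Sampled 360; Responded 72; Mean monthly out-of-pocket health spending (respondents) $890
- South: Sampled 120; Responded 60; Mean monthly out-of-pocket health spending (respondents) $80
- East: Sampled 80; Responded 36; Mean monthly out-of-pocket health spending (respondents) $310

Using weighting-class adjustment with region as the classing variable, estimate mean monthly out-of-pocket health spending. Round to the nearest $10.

Class response rates: West 72/360 = 20%, South 60/120 = 50%, East 36/80 = 45%.
With weight = n_sampled/n_responded per class, the weighted class total is n_sampled:
  West: 360 × 890 = 320,400
  South: 120 × 80 = 9600
  East: 80 × 310 = 24,800
Adjusted estimate = 354,800 / 560 = 633.571 → $630.

$630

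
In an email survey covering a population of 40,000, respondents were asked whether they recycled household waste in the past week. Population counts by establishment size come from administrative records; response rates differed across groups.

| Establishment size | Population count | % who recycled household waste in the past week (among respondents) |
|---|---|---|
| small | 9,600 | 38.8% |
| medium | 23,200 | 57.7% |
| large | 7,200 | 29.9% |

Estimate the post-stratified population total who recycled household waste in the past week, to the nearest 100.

19,300

Each cell contributes its population count × the respondent rate:
  small: 9,600 × 38.8% = 3724.8
  medium: 23,200 × 57.7% = 13386.4
  large: 7,200 × 29.9% = 2152.8
Estimated total = 19,264 → 19,300.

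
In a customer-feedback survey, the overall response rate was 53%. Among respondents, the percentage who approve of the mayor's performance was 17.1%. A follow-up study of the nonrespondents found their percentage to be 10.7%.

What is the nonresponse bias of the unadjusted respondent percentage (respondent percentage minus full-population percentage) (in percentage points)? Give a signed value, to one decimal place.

Nonresponse fraction = 1 − 0.53 = 0.47.
Bias = (nonresponse fraction) × (respondent percentage − nonrespondent percentage)
     = 0.47 × (17.1 − 10.7) = 0.47 × 6.4 = 3.008.

+3.0 percentage points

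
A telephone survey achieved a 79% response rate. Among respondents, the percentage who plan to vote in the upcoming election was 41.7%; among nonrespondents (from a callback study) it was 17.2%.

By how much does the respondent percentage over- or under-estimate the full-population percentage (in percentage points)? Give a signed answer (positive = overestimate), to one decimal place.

Nonresponse fraction = 1 − 0.79 = 0.21.
Bias = (nonresponse fraction) × (respondent percentage − nonrespondent percentage)
     = 0.21 × (41.7 − 17.2) = 0.21 × 24.5 = 5.145.

+5.1 percentage points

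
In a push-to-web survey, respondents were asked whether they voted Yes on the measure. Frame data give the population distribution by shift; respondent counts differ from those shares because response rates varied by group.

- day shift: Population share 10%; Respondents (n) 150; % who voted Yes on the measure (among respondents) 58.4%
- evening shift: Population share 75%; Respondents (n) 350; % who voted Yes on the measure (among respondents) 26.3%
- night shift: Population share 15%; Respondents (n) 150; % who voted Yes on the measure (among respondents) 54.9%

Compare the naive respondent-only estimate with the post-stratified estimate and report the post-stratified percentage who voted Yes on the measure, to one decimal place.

Unadjusted (pooled respondent) estimate weights by respondent counts:
  (150/650)×58.4 + (350/650)×26.3 + (150/650)×54.9 = 40.3077%
Post-stratifying to population shares instead:
  0.1×58.4 + 0.75×26.3 + 0.15×54.9 = 33.8%

33.8%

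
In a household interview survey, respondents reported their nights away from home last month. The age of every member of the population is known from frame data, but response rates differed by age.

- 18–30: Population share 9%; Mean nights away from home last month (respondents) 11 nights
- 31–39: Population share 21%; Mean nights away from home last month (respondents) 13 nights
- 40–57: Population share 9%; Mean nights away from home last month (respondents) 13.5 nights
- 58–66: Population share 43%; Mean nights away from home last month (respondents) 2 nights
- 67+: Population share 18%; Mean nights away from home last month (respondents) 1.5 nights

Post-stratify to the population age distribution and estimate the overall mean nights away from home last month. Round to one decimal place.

6.1

Weight each group's respondent value by its population share:
  18–30: 0.09 × 11 = 0.99
  31–39: 0.21 × 13 = 2.73
  40–57: 0.09 × 13.5 = 1.215
  58–66: 0.43 × 2 = 0.86
  67+: 0.18 × 1.5 = 0.27
Post-stratified estimate = 6.065 → 6.1.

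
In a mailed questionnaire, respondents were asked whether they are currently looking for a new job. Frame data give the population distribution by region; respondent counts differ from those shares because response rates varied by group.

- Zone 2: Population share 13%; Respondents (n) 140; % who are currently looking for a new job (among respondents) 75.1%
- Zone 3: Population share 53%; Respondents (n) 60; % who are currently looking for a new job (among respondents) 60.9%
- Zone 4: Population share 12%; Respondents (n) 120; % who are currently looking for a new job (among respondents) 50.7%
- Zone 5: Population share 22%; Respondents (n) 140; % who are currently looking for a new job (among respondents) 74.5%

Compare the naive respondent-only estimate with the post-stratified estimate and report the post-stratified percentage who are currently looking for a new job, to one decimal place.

64.5%

Unadjusted (pooled respondent) estimate weights by respondent counts:
  (140/460)×75.1 + (60/460)×60.9 + (120/460)×50.7 + (140/460)×74.5 = 66.7%
Post-stratifying to population shares instead:
  0.13×75.1 + 0.53×60.9 + 0.12×50.7 + 0.22×74.5 = 64.514%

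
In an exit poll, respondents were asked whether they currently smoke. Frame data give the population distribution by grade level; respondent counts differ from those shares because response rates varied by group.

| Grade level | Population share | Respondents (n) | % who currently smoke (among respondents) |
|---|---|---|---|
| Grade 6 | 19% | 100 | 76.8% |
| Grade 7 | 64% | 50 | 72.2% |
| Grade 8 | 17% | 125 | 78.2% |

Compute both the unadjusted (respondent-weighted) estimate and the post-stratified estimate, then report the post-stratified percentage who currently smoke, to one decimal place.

74.1%

Unadjusted (pooled respondent) estimate weights by respondent counts:
  (100/275)×76.8 + (50/275)×72.2 + (125/275)×78.2 = 76.6%
Reweighting by population grade level shares:
  0.19×76.8 + 0.64×72.2 + 0.17×78.2 = 74.094%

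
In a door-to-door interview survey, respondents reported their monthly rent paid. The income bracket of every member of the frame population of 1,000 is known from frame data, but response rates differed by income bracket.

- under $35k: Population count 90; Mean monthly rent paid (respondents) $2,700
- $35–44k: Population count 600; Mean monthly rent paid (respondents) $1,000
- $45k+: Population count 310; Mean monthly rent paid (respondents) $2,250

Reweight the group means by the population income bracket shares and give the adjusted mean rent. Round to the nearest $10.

$1,540

Post-stratification weights by population share, not respondent share:
  under $35k: (90/1,000) × 2700 = 243
  $35–44k: (600/1,000) × 1000 = 600
  $45k+: (310/1,000) × 2250 = 697.5
Post-stratified estimate = 1540.5 → $1,540.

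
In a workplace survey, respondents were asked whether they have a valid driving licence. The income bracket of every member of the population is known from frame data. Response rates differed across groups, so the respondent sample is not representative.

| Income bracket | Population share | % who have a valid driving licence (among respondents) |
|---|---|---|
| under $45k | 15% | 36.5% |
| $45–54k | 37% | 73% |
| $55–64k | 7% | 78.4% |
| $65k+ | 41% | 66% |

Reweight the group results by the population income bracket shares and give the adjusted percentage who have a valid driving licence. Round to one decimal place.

65.0%

Weight each group's respondent value by its population share:
  under $45k: 0.15 × 36.5 = 5.475
  $45–54k: 0.37 × 73 = 27.01
  $55–64k: 0.07 × 78.4 = 5.488
  $65k+: 0.41 × 66 = 27.06
Post-stratified estimate = 65.033 → 65.0%.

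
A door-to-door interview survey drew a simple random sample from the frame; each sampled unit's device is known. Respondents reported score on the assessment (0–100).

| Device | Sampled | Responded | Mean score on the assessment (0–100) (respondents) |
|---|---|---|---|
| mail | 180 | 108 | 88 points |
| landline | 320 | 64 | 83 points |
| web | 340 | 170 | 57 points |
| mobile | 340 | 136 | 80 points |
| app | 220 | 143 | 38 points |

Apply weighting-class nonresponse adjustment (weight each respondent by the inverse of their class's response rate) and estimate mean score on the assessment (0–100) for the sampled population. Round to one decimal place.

69.5

Class response rates: mail 108/180 = 60%, landline 64/320 = 20%, web 170/340 = 50%, mobile 136/340 = 40%, app 143/220 = 65%.
Weighting each respondent by the inverse class response rate inflates each class back to its sampled size, so the class weight is n_sampled:
  mail: 180 × 88 = 15,840
  landline: 320 × 83 = 26,560
  web: 340 × 57 = 19,380
  mobile: 340 × 80 = 27,200
  app: 220 × 38 = 8360
Adjusted estimate = 97,340 / 1,400 = 69.5286 → 69.5.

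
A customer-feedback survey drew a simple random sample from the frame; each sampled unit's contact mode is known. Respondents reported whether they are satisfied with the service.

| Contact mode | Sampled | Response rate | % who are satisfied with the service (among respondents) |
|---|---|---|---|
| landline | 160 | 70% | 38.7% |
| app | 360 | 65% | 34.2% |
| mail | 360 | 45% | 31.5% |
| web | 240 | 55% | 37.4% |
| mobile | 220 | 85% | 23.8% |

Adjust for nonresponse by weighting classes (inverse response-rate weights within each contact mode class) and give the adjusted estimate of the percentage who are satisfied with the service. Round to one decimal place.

With weight = n_sampled/n_responded per class, the weighted class total is n_sampled:
  landline: 160 × 38.7 = 6192
  app: 360 × 34.2 = 12312
  mail: 360 × 31.5 = 11,340
  web: 240 × 37.4 = 8976
  mobile: 220 × 23.8 = 5236
Adjusted estimate = 44,056 / 1,340 = 32.8776 → 32.9%.

32.9%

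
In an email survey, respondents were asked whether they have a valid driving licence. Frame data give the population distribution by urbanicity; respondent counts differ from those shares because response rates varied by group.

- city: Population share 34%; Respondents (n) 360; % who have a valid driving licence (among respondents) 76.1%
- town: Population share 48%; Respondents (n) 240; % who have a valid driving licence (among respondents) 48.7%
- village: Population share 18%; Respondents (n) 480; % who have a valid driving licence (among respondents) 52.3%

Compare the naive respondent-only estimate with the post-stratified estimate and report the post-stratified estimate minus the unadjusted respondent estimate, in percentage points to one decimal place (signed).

-0.8 percentage points

Naive respondent-only estimate (weights = respondent counts):
  (360/1080)×76.1 + (240/1080)×48.7 + (480/1080)×52.3 = 59.4333%
Post-stratifying to population shares instead:
  0.34×76.1 + 0.48×48.7 + 0.18×52.3 = 58.664%
Difference = 58.664 − 59.4333 = -0.7693 pp.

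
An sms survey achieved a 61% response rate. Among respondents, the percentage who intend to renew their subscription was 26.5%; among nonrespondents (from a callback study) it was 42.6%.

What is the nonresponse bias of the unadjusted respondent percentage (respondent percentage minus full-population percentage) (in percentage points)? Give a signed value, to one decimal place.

Nonresponse fraction = 1 − 0.61 = 0.39.
Bias = (nonresponse fraction) × (respondent percentage − nonrespondent percentage)
     = 0.39 × (26.5 − 42.6) = 0.39 × -16.1 = -6.279.

-6.3 percentage points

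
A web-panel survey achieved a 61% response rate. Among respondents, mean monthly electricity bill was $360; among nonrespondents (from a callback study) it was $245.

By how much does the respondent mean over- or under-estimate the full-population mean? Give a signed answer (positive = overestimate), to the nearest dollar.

Nonresponse fraction = 1 − 0.61 = 0.39.
Bias = (nonresponse fraction) × (respondent mean − nonrespondent mean)
     = 0.39 × (360 − 245) = 0.39 × 115 = 44.85.

+$45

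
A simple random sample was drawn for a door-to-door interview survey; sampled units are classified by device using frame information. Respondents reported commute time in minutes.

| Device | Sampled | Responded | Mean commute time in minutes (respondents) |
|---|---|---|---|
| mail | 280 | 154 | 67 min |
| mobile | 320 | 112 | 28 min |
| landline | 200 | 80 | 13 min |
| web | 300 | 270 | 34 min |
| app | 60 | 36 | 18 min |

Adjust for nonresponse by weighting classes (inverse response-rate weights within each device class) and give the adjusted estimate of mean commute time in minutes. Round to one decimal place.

Response rates by class: mail 154/280 = 55%, mobile 112/320 = 35%, landline 80/200 = 40%, web 270/300 = 90%, app 36/60 = 60%.
Inverse-response-rate weighting restores each class to its sampled count, so class totals weight by n_sampled:
  mail: 280 × 67 = 18,760
  mobile: 320 × 28 = 8960
  landline: 200 × 13 = 2600
  web: 300 × 34 = 10,200
  app: 60 × 18 = 1080
Adjusted estimate = 41,600 / 1,160 = 35.8621 → 35.9.

35.9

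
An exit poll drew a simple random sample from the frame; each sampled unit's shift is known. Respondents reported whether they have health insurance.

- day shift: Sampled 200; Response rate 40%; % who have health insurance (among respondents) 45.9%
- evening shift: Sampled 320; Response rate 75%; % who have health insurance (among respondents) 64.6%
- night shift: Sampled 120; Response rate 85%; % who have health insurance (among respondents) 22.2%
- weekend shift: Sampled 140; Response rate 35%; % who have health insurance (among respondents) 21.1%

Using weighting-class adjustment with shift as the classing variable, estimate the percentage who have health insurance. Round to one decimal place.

45.5%

Each respondent's weight = sampled/responded in their class; summing within a class gives n_sampled, so:
  day shift: 200 × 45.9 = 9180
  evening shift: 320 × 64.6 = 20,672
  night shift: 120 × 22.2 = 2664
  weekend shift: 140 × 21.1 = 2954
Adjusted estimate = 35,470 / 780 = 45.4744 → 45.5%.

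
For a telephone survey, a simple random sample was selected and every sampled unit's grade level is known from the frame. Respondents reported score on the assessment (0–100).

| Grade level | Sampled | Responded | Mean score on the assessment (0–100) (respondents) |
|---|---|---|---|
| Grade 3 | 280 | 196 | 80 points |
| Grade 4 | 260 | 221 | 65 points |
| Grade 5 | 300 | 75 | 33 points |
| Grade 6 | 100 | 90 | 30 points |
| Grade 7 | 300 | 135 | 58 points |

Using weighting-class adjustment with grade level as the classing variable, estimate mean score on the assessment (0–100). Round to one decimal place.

Class response rates: Grade 3 196/280 = 70%, Grade 4 221/260 = 85%, Grade 5 75/300 = 25%, Grade 6 90/100 = 90%, Grade 7 135/300 = 45%.
Inverse-response-rate weighting restores each class to its sampled count, so class totals weight by n_sampled:
  Grade 3: 280 × 80 = 22,400
  Grade 4: 260 × 65 = 16,900
  Grade 5: 300 × 33 = 9900
  Grade 6: 100 × 30 = 3000
  Grade 7: 300 × 58 = 17,400
Adjusted estimate = 69,600 / 1,240 = 56.129 → 56.1.

56.1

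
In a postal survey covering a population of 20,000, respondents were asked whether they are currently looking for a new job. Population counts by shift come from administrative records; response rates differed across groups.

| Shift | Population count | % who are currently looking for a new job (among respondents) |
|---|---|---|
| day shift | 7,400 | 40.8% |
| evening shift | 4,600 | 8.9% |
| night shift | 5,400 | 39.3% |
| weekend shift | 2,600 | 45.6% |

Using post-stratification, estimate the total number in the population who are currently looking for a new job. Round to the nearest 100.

6,700

Estimated count per cell = population count × respondent percentage:
  day shift: 7,400 × 40.8% = 3019.2
  evening shift: 4,600 × 8.9% = 409.4
  night shift: 5,400 × 39.3% = 2122.2
  weekend shift: 2,600 × 45.6% = 1185.6
Estimated total = 6736.4 → 6,700.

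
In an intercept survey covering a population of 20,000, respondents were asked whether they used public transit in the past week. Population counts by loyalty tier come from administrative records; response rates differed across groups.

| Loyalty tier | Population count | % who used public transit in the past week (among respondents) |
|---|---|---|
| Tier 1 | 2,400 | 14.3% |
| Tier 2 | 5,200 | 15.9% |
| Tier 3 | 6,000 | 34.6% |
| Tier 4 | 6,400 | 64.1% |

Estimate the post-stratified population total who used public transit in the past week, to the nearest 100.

7,300

Estimated count per cell = population count × respondent percentage:
  Tier 1: 2,400 × 14.3% = 343.2
  Tier 2: 5,200 × 15.9% = 826.8
  Tier 3: 6,000 × 34.6% = 2076
  Tier 4: 6,400 × 64.1% = 4102.4
Estimated total = 7348.4 → 7,300.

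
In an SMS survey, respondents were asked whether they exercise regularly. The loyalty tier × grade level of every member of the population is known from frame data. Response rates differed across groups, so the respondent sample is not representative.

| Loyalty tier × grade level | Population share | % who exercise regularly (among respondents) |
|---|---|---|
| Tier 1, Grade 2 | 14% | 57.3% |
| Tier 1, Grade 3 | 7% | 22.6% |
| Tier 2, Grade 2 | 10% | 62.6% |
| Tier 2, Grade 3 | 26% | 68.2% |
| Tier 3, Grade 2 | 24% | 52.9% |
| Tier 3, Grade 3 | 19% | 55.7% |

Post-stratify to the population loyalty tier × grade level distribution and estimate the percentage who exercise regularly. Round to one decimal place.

56.9%

Each cell contributes population-share × respondent value:
  Tier 1, Grade 2: 0.14 × 57.3 = 8.022
  Tier 1, Grade 3: 0.07 × 22.6 = 1.582
  Tier 2, Grade 2: 0.1 × 62.6 = 6.26
  Tier 2, Grade 3: 0.26 × 68.2 = 17.732
  Tier 3, Grade 2: 0.24 × 52.9 = 12.696
  Tier 3, Grade 3: 0.19 × 55.7 = 10.583
Post-stratified estimate = 56.875 → 56.9%.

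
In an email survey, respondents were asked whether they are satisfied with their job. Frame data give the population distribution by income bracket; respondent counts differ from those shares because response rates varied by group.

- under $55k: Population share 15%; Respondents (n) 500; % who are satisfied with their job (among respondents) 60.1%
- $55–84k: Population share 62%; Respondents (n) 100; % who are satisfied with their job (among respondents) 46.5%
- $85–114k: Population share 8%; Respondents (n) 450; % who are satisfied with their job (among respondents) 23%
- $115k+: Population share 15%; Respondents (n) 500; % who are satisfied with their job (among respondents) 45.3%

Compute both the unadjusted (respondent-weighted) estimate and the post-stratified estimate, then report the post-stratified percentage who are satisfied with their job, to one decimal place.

46.5%

Naive respondent-only estimate (weights = respondent counts):
  (500/1550)×60.1 + (100/1550)×46.5 + (450/1550)×23 + (500/1550)×45.3 = 43.6774%
Post-stratifying to population shares instead:
  0.15×60.1 + 0.62×46.5 + 0.08×23 + 0.15×45.3 = 46.48%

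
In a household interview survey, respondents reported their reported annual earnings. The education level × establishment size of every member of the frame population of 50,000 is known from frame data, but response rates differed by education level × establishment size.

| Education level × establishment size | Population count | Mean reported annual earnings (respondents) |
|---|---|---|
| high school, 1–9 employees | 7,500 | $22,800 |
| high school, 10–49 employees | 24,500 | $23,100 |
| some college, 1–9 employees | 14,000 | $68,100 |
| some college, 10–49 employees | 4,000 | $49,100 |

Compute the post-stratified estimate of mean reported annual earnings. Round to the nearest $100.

$37,700

Reweight to the known education level × establishment size distribution:
  high school, 1–9 employees: (7,500/50,000) × 22,800 = 3420
  high school, 10–49 employees: (24,500/50,000) × 23,100 = 11,319
  some college, 1–9 employees: (14,000/50,000) × 68,100 = 19,068
  some college, 10–49 employees: (4,000/50,000) × 49,100 = 3928
Post-stratified estimate = 37,735 → $37,700.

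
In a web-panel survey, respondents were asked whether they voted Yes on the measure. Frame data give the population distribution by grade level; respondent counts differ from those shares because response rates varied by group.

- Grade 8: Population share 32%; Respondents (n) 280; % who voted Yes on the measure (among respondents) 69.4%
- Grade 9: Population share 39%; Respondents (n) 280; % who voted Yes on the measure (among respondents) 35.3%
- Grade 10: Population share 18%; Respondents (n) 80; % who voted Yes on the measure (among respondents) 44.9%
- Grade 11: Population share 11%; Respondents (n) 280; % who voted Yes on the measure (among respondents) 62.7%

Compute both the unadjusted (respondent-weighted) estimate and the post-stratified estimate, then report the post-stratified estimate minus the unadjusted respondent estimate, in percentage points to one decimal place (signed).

Without adjustment, the pooled respondent share is:
  (280/920)×69.4 + (280/920)×35.3 + (80/920)×44.9 + (280/920)×62.7 = 54.8522%
Post-stratifying to population shares instead:
  0.32×69.4 + 0.39×35.3 + 0.18×44.9 + 0.11×62.7 = 50.954%
Difference = 50.954 − 54.8522 = -3.8982 pp.

-3.9 percentage points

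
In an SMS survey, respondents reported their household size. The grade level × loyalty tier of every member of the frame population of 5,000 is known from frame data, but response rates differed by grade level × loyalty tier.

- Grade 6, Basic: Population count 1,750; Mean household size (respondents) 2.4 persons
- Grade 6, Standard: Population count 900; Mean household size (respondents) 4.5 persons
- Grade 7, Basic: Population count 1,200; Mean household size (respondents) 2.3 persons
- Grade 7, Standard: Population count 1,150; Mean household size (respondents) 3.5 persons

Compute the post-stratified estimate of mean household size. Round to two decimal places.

Each cell contributes population-share × respondent value:
  Grade 6, Basic: (1,750/5,000) × 2.4 = 0.84
  Grade 6, Standard: (900/5,000) × 4.5 = 0.81
  Grade 7, Basic: (1,200/5,000) × 2.3 = 0.552
  Grade 7, Standard: (1,150/5,000) × 3.5 = 0.805
Post-stratified estimate = 3.007 → 3.01.

3.01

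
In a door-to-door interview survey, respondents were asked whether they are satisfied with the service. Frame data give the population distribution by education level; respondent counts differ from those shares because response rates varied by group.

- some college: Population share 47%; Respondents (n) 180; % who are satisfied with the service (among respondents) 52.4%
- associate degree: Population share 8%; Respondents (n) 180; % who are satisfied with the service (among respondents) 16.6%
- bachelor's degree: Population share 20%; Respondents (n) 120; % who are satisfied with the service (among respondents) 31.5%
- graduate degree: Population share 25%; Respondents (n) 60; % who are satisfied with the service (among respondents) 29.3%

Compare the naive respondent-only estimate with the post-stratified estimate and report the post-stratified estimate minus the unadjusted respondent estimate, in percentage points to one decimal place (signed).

Naive respondent-only estimate (weights = respondent counts):
  (180/540)×52.4 + (180/540)×16.6 + (120/540)×31.5 + (60/540)×29.3 = 33.2556%
Reweighting by population education level shares:
  0.47×52.4 + 0.08×16.6 + 0.2×31.5 + 0.25×29.3 = 39.581%
Difference = 39.581 − 33.2556 = 6.3254 pp.

+6.3 percentage points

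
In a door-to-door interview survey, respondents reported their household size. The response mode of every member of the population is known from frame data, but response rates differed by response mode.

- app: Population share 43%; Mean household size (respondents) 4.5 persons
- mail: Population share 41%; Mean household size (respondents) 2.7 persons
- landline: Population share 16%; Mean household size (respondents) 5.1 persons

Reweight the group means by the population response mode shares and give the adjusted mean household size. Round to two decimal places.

Post-stratification weights by population share, not respondent share:
  app: 0.43 × 4.5 = 1.935
  mail: 0.41 × 2.7 = 1.107
  landline: 0.16 × 5.1 = 0.816
Post-stratified estimate = 3.858 → 3.86.

3.86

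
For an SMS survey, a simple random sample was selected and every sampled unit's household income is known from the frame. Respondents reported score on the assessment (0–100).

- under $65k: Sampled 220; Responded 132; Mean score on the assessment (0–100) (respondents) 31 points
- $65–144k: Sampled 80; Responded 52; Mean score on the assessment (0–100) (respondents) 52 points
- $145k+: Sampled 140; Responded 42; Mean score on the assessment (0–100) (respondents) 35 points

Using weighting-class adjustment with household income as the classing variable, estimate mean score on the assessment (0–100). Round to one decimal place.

36.1

Class response rates: under $65k 132/220 = 60%, $65–144k 52/80 = 65%, $145k+ 42/140 = 30%.
Each respondent's weight = sampled/responded in their class; summing within a class gives n_sampled, so:
  under $65k: 220 × 31 = 6820
  $65–144k: 80 × 52 = 4160
  $145k+: 140 × 35 = 4900
Adjusted estimate = 15,880 / 440 = 36.0909 → 36.1.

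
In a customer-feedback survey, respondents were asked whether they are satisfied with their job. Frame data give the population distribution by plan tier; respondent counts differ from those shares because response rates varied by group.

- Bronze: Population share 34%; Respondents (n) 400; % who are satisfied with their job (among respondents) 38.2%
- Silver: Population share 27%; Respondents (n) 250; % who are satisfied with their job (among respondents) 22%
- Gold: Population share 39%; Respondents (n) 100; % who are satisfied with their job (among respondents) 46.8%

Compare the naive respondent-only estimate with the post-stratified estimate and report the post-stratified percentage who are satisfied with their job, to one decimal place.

37.2%

Without adjustment, the pooled respondent share is:
  (400/750)×38.2 + (250/750)×22 + (100/750)×46.8 = 33.9467%
Reweighting by population plan tier shares:
  0.34×38.2 + 0.27×22 + 0.39×46.8 = 37.18%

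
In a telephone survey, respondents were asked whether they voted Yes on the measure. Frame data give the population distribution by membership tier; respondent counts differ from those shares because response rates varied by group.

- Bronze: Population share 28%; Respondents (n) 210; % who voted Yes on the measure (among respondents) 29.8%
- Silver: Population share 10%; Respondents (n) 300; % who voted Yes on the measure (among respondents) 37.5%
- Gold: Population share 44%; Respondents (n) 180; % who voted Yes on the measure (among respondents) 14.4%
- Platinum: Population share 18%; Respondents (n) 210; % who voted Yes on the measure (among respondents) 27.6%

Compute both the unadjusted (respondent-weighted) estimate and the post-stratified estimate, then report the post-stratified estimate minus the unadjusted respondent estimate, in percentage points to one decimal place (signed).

-5.4 percentage points

Unadjusted (pooled respondent) estimate weights by respondent counts:
  (210/900)×29.8 + (300/900)×37.5 + (180/900)×14.4 + (210/900)×27.6 = 28.7733%
Post-stratified estimate weights by population shares:
  0.28×29.8 + 0.1×37.5 + 0.44×14.4 + 0.18×27.6 = 23.398%
Difference = 23.398 − 28.7733 = -5.3753 pp.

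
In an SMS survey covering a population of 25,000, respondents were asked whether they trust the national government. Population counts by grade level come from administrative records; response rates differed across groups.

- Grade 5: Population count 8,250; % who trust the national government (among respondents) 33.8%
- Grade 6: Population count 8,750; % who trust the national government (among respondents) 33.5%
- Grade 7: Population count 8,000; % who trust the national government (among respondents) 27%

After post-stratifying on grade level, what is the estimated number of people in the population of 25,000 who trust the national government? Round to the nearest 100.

Apply each group's respondent rate to its population count:
  Grade 5: 8,250 × 33.8% = 2788.5
  Grade 6: 8,750 × 33.5% = 2931.25
  Grade 7: 8,000 × 27% = 2160
Estimated total = 7879.75 → 7,900.

7,900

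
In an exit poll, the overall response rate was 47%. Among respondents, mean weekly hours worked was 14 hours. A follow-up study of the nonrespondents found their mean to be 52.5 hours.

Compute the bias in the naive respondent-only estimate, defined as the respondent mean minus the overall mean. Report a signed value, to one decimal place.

-20.4

Nonresponse fraction = 1 − 0.47 = 0.53.
Bias = (nonresponse fraction) × (respondent mean − nonrespondent mean)
     = 0.53 × (14 − 52.5) = 0.53 × -38.5 = -20.405.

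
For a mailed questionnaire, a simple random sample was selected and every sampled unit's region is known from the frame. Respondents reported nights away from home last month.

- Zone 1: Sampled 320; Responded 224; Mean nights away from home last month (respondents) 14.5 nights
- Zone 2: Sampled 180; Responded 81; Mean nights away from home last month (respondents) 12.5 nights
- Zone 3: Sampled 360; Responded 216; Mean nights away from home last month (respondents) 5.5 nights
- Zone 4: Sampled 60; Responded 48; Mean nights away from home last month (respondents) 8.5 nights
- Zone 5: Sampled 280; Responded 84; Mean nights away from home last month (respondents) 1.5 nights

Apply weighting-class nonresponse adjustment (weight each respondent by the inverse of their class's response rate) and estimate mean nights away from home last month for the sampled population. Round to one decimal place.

Response rates by class: Zone 1 224/320 = 70%, Zone 2 81/180 = 45%, Zone 3 216/360 = 60%, Zone 4 48/60 = 80%, Zone 5 84/280 = 30%.
With weight = n_sampled/n_responded per class, the weighted class total is n_sampled:
  Zone 1: 320 × 14.5 = 4640
  Zone 2: 180 × 12.5 = 2250
  Zone 3: 360 × 5.5 = 1980
  Zone 4: 60 × 8.5 = 510
  Zone 5: 280 × 1.5 = 420
Adjusted estimate = 9800 / 1,200 = 8.16667 → 8.2.

8.2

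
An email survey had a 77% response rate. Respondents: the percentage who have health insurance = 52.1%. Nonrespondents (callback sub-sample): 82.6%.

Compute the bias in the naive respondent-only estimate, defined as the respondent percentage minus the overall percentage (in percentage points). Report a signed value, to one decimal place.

-7.0 percentage points

Nonresponse fraction = 1 − 0.77 = 0.23.
Bias = (nonresponse fraction) × (respondent percentage − nonrespondent percentage)
     = 0.23 × (52.1 − 82.6) = 0.23 × -30.5 = -7.015.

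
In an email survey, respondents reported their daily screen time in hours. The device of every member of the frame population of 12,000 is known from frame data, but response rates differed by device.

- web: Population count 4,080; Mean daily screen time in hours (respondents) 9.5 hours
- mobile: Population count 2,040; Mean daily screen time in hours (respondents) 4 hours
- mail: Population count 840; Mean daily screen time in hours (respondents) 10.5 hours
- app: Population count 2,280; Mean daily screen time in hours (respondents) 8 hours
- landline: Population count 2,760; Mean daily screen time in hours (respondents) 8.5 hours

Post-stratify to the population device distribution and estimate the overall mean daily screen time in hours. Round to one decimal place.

Weight each group's respondent value by its population share:
  web: (4,080/12,000) × 9.5 = 3.23
  mobile: (2,040/12,000) × 4 = 0.68
  mail: (840/12,000) × 10.5 = 0.735
  app: (2,280/12,000) × 8 = 1.52
  landline: (2,760/12,000) × 8.5 = 1.955
Post-stratified estimate = 8.12 → 8.1.

8.1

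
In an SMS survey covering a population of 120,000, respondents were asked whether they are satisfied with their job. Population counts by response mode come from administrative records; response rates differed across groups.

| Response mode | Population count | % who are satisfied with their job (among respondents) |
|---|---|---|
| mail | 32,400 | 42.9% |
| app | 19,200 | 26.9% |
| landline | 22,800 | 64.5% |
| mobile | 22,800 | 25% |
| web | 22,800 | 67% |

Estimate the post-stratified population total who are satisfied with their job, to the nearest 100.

54,700

Each cell contributes its population count × the respondent rate:
  mail: 32,400 × 42.9% = 13899.6
  app: 19,200 × 26.9% = 5164.8
  landline: 22,800 × 64.5% = 14,706
  mobile: 22,800 × 25% = 5700
  web: 22,800 × 67% = 15,276
Estimated total = 54746.4 → 54,700.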